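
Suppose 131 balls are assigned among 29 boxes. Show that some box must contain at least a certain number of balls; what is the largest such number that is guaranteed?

5

Pigeonhole: the 29 boxes are the holes and the 131 balls are the pigeons.
If every box held at most 4 balls, the total would be at most 29 × 4 = 116, which is less than 131.
So some box holds at least ⌈131/29⌉ = 5 balls.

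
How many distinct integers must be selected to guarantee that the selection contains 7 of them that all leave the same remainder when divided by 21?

127

By the pigeonhole principle, the 21 residue classes mod 21 are the pigeonholes.
With 126 integers one could put 6 in each residue class and have no class reach 7.
The 127th integer pushes some class to 7, so 21·6 + 1 = 127.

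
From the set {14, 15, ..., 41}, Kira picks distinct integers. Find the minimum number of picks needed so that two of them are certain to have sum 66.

Two chosen integers sum to 66 exactly when both halves of some pair {x, 66−x} with 25 ≤ x ≤ 66−x ≤ 41 are chosen — 8 such pairs.
The remaining 12 elements (those with no distinct partner in range) can never complete a 66-sum, so the worst case takes all of them and one from each pair: 12 + 8 = 20.
Pigeonhole: the 21st integer has to be the second member of some pair, so 20 + 1 = 21.

21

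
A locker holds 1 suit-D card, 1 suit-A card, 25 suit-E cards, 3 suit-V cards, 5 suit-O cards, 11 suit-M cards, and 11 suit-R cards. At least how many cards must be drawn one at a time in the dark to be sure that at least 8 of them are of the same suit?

The 7 suits are the holes; the cards drawn are the pigeons.
To avoid 8 of any one suit, the worst case takes at most 7 of each suit, or every card of a suit that has fewer than 7.
That gives 1 + 1 + 7 + 3 + 5 + 7 + 7 = 31 cards with no suit reaching 8.
The next card forces some suit to 8, so 31 + 1 = 32.

32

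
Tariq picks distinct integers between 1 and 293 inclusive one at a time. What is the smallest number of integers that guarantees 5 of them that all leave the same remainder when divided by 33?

133

Pigeonhole: the 33 residue classes mod 33 are the pigeonholes.
With 132 integers one could put 4 in each residue class and have no class reach 5.
The 133rd integer pushes some class to 5, so 33·4 + 1 = 133.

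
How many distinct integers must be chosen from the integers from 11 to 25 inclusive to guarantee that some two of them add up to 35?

Group the elements by complementary pair {x, 35−x}: {11,24}, {12,23}, {13,22}, …, giving 7 two-element pairs and 1 integer whose partner 35−x falls outside [11,25].
Pigeonhole: treating each of those 8 groups as a pigeonhole, one can pick one integer per group — 8 integers — with no two summing to 35.
The 9th integer lands in an occupied pair, forcing a sum of 35.

9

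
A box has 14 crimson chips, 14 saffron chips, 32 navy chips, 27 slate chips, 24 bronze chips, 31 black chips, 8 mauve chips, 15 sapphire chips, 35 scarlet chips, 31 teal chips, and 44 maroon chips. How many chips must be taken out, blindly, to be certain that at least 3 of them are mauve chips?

In the worst case for collecting mauve chips, every non-mauve chip comes out first.
There are 14 + 14 + 32 + 27 + 24 + 31 + 15 + 35 + 31 + 44 = 267 non-mauve chips altogether.
After those, each further chip must be mauve, so 267 + 3 = 270 draws guarantee 3 mauve chips.

270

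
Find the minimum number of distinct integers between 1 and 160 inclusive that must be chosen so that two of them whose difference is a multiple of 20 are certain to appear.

Integers whose pairwise differences are multiples of 20 are exactly those sharing a remainder mod 20. The 20 residue classes mod 20 are the pigeonholes.
With 20 integers one could put 1 in each residue class and have no class reach 2.
The 21st integer pushes some class to 2, so 20·1 + 1 = 21.

21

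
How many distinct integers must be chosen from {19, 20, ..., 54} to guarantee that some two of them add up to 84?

Two chosen integers sum to 84 exactly when both halves of some pair {x, 84−x} with 30 ≤ x ≤ 84−x ≤ 54 are chosen — 12 such pairs.
The remaining 12 elements (those with no distinct partner in range) can never complete a 84-sum, so the worst case takes all of them and one from each pair: 12 + 12 = 24.
By the pigeonhole principle, the 25th integer has to be the second member of some pair, so 24 + 1 = 25.

25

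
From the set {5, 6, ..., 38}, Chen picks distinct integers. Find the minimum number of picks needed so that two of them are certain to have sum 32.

24

A set avoiding the sum 32 can contain at most one of each pair {x, 32−x}, plus the 12 elements whose complement lies outside the range or equal to its own complement.
The integers 16, …, 38 (23 of them) are such a set: any two sum to at least 16+17 = 33 > 32.
By pigeonhole, any 24th integer completes one of the 11 pairs, so 24 choices force a sum of 32.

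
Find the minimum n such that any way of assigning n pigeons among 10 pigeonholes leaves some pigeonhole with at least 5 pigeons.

With 40 pigeons one could put exactly 4 in each of the 10 pigeonholes, and no pigeonhole would reach 5.
One more pigeon must land in a pigeonhole that already has 4, giving it 5.
So 10 × 4 + 1 = 41 pigeons are required.

41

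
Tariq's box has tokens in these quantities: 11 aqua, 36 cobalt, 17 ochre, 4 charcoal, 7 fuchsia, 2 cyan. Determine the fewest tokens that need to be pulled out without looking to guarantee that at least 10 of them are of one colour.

41

By the pigeonhole principle, put each drawn token into a box by colour. The largest draw with every box below 10 takes min(count, 9) from each colour; colours with fewer than 9 contribute all they have.
Σ min(cᵢ, 9) = 9 + 9 + 9 + 4 + 7 + 2 = 40.
Draw number 40 + 1 = 41 must push one box to 10.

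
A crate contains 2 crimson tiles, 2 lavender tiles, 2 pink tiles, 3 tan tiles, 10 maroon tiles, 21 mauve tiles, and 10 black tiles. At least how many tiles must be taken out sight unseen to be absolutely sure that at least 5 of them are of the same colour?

22

An adversary could hand out at most 4 tiles per colour (4 colours run out sooner): 2 + 2 + 2 + 3 + 4 + 4 + 4 = 21 tiles and still no colour has 5.
Pigeonhole: one more tile lands in a colour already at 4, so 22 draws are enough and 21 are not.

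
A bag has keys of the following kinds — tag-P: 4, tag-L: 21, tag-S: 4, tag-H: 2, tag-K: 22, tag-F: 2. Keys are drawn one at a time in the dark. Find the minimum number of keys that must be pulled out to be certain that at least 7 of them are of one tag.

25

Put each drawn key into a box by tag. The largest draw with every box below 7 takes min(count, 6) from each tag; tags with fewer than 6 contribute all they have.
Σ min(cᵢ, 6) = 4 + 6 + 4 + 2 + 6 + 2 = 24.
Draw number 24 + 1 = 25 must push one box to 7.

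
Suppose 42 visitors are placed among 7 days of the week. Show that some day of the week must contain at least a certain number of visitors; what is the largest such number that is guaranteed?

The 7 days of the week are the holes and the 42 visitors are the pigeons.
If every day of the week held at most 5 visitors, the total would be at most 7 × 5 = 35, which is less than 42.
So some day of the week holds at least ⌈42/7⌉ = 6 visitors.

6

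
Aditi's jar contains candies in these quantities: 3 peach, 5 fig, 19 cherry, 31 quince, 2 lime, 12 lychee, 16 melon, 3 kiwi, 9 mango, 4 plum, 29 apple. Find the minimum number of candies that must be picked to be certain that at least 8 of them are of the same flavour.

By pigeonhole, the 11 flavours are the holes; the candies drawn are the pigeons.
To avoid 8 of any one flavour, the worst case takes at most 7 of each flavour, or every candy of a flavour that has fewer than 7.
That gives 3 + 5 + 7 + 7 + 2 + 7 + 7 + 3 + 7 + 4 + 7 = 59 candies with no flavour reaching 8.
The next candy forces some flavour to 8, so 59 + 1 = 60.

60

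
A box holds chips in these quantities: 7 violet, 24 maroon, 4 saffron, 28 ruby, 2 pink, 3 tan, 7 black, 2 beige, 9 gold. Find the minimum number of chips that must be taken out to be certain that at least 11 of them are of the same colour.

55

Pigeonhole: the 9 colours are the holes; the chips drawn are the pigeons.
To avoid 11 of any one colour, the worst case takes at most 10 of each colour, or every chip of a colour that has fewer than 10.
That gives 7 + 10 + 4 + 10 + 2 + 3 + 7 + 2 + 9 = 54 chips with no colour reaching 11.
The next chip forces some colour to 11, so 54 + 1 = 55.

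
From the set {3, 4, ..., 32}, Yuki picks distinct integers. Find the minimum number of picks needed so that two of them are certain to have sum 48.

23

Two chosen integers sum to 48 exactly when both halves of some pair {x, 48−x} with 16 ≤ x ≤ 48−x ≤ 32 are chosen — 8 such pairs.
The remaining 14 elements (those with no distinct partner in range) can never complete a 48-sum, so the worst case takes all of them and one from each pair: 14 + 8 = 22.
The 23rd integer has to be the second member of some pair, so 22 + 1 = 23.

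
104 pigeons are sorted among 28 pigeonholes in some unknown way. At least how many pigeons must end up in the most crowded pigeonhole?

4

The 28 pigeonholes are the holes and the 104 pigeons are the pigeons.
If every pigeonhole held at most 3 pigeons, the total would be at most 28 × 3 = 84, which is less than 104.
So some pigeonhole holds at least ⌈104/28⌉ = 4 pigeons.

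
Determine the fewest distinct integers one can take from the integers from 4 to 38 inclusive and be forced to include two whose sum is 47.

A set avoiding the sum 47 can contain at most one of each pair {x, 47−x}, plus the 5 elements whose complement lies outside the range.
The integers 4, …, 23 (20 of them) are such a set: any two sum to at least 4+5 = 9 and at most 22+23 = 45 < 47.
Any 21st integer completes one of the 15 pairs, so 21 choices force a sum of 47.

21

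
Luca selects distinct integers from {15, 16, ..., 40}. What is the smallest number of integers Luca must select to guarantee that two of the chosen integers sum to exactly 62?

Group the elements by complementary pair {x, 62−x}: {22,40}, {23,39}, {24,38}, …, giving 9 two-element pairs, the single value 31 (it cannot pair with itself since the integers are distinct), and 7 integers whose partner 62−x falls outside [15,40].
By the pigeonhole principle, treating each of those 17 groups as a pigeonhole, one can pick one integer per group — 17 integers — with no two summing to 62.
The 18th integer lands in an occupied pair, forcing a sum of 62.

18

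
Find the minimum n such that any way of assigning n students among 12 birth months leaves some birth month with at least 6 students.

61

With 60 students one could put exactly 5 in each of the 12 birth months, and no birth month would reach 6.
One more student must land in a birth month that already has 5, giving it 6.
So 12 × 5 + 1 = 61 students are required.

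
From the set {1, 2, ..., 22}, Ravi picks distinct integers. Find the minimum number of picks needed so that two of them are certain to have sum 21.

Group the elements by complementary pair {x, 21−x}: {1,20}, {2,19}, {3,18}, …, giving 10 two-element pairs and 2 integers whose partner 21−x falls outside [1,22].
By the pigeonhole principle, treating each of those 12 groups as a pigeonhole, one can pick one integer per group — 12 integers — with no two summing to 21.
The 13th integer lands in an occupied pair, forcing a sum of 21.

13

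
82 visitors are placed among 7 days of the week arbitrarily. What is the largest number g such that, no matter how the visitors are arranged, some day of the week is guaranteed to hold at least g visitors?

By the pigeonhole principle, the 7 days of the week are the holes and the 82 visitors are the pigeons.
If every day of the week held at most 11 visitors, the total would be at most 7 × 11 = 77, which is less than 82.
So some day of the week holds at least ⌈82/7⌉ = 12 visitors.

12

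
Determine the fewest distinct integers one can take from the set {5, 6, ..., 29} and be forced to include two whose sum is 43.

Group the elements by complementary pair {x, 43−x}: {14,29}, {15,28}, {16,27}, …, giving 8 two-element pairs and 9 integers whose partner 43−x falls outside [5,29].
Pigeonhole: treating each of those 17 groups as a pigeonhole, one can pick one integer per group — 17 integers — with no two summing to 43.
The 18th integer lands in an occupied pair, forcing a sum of 43.

18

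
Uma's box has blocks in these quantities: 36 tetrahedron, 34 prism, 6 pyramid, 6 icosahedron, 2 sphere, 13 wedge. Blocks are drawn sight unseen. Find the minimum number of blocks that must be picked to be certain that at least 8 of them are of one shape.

Put each drawn block into a box by shape. The largest draw with every box below 8 takes min(count, 7) from each shape; shapes with fewer than 7 contribute all they have.
Σ min(cᵢ, 7) = 7 + 7 + 6 + 6 + 2 + 7 = 35.
Draw number 35 + 1 = 36 must push one box to 8.

36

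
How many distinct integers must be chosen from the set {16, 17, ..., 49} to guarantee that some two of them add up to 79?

25

Group the elements by complementary pair {x, 79−x}: {30,49}, {31,48}, {32,47}, …, giving 10 two-element pairs and 14 integers whose partner 79−x falls outside [16,49].
By the pigeonhole principle, treating each of those 24 groups as a pigeonhole, one can pick one integer per group — 24 integers — with no two summing to 79.
The 25th integer lands in an occupied pair, forcing a sum of 79.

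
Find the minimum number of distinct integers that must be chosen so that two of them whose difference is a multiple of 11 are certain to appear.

12

Integers whose pairwise differences are multiples of 11 are exactly those sharing a remainder mod 11. By the pigeonhole principle, the 11 residue classes mod 11 are the pigeonholes.
With 11 integers one could put 1 in each residue class and have no class reach 2.
The 12th integer pushes some class to 2, so 11·1 + 1 = 12.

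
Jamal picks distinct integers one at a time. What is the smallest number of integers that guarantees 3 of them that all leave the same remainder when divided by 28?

The 28 residue classes mod 28 are the pigeonholes.
With 56 integers one could put 2 in each residue class and have no class reach 3.
The 57th integer pushes some class to 3, so 28·2 + 1 = 57.

57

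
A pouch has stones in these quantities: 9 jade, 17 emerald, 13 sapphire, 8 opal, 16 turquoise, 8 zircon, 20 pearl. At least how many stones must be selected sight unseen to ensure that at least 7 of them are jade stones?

89

In the worst case for collecting jade stones, every non-jade stone comes out first.
There are 17 + 13 + 8 + 16 + 8 + 20 = 82 non-jade stones altogether.
After those, each further stone must be jade, so 82 + 7 = 89 draws guarantee 7 jade stones.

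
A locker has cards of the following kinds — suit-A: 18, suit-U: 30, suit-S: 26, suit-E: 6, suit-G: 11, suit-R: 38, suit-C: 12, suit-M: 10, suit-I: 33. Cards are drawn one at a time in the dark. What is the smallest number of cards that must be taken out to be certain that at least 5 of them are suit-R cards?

151

In the worst case for collecting suit-R cards, every non-suit-R card comes out first.
There are 18 + 30 + 26 + 6 + 11 + 12 + 10 + 33 = 146 non-suit-R cards altogether.
After those, each further card must be suit-R, so 146 + 5 = 151 draws guarantee 5 suit-R cards.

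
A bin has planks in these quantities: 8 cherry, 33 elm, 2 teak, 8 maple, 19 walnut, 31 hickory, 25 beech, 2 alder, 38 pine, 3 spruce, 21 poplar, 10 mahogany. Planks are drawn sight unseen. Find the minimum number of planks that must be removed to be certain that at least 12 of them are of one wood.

100

By pigeonhole, the 12 woods are the holes; the planks drawn are the pigeons.
To avoid 12 of any one wood, the worst case takes at most 11 of each wood, or every plank of a wood that has fewer than 11.
That gives 8 + 11 + 2 + 8 + 11 + 11 + 11 + 2 + 11 + 3 + 11 + 10 = 99 planks with no wood reaching 12.
The next plank forces some wood to 12, so 99 + 1 = 100.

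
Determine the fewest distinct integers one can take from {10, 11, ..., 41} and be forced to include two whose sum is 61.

22

A set avoiding the sum 61 can contain at most one of each pair {x, 61−x}, plus the 10 elements whose complement lies outside the range.
The integers 10, …, 30 (21 of them) are such a set: any two sum to at least 10+11 = 21 and at most 29+30 = 59 < 61.
Any 22nd integer completes one of the 11 pairs, so 22 choices force a sum of 61.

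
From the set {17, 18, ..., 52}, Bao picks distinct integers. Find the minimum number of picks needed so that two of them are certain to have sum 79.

24

Group the elements by complementary pair {x, 79−x}: {27,52}, {28,51}, {29,50}, …, giving 13 two-element pairs and 10 integers whose partner 79−x falls outside [17,52].
By the pigeonhole principle, treating each of those 23 groups as a pigeonhole, one can pick one integer per group — 23 integers — with no two summing to 79.
The 24th integer lands in an occupied pair, forcing a sum of 79.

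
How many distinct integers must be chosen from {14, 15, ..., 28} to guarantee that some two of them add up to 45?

10

Two chosen integers sum to 45 exactly when both halves of some pair {x, 45−x} with 17 ≤ x ≤ 45−x ≤ 28 are chosen — 6 such pairs.
The remaining 3 elements (those with no distinct partner in range) can never complete a 45-sum, so the worst case takes all of them and one from each pair: 3 + 6 = 9.
By pigeonhole, the 10th integer has to be the second member of some pair, so 9 + 1 = 10.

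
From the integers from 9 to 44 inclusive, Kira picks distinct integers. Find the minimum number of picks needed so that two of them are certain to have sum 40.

26

Two chosen integers sum to 40 exactly when both halves of some pair {x, 40−x} with 9 ≤ x ≤ 40−x ≤ 31 are chosen — 11 such pairs.
The remaining 14 elements (those with no distinct partner in range) can never complete a 40-sum, so the worst case takes all of them and one from each pair: 14 + 11 = 25.
By the pigeonhole principle, the 26th integer has to be the second member of some pair, so 25 + 1 = 26.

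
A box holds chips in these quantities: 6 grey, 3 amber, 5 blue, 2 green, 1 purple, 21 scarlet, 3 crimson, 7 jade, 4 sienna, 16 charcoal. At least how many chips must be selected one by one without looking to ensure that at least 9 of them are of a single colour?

48

By the pigeonhole principle, the 10 colours are the holes; the chips drawn are the pigeons.
To avoid 9 of any one colour, the worst case takes at most 8 of each colour, or every chip of a colour that has fewer than 8.
That gives 6 + 3 + 5 + 2 + 1 + 8 + 3 + 7 + 4 + 8 = 47 chips with no colour reaching 9.
The next chip forces some colour to 9, so 47 + 1 = 48.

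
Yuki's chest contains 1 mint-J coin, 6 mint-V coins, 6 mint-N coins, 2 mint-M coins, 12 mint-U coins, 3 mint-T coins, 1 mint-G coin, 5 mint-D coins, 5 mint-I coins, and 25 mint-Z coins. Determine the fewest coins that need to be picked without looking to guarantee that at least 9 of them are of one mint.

An adversary could hand out at most 8 coins per mint (8 mints run out sooner): 1 + 6 + 6 + 2 + 8 + 3 + 1 + 5 + 5 + 8 = 45 coins and still no mint has 9.
One more coin lands in a mint already at 8, so 46 draws are enough and 45 are not.

46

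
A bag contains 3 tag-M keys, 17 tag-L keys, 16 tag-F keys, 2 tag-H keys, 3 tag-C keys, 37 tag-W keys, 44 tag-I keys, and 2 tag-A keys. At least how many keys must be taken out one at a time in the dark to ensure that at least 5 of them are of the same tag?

27

Pigeonhole: put each drawn key into a box by tag. The largest draw with every box below 5 takes min(count, 4) from each tag; tags with fewer than 4 contribute all they have.
Σ min(cᵢ, 4) = 3 + 4 + 4 + 2 + 3 + 4 + 4 + 2 = 26.
Draw number 26 + 1 = 27 must push one box to 5.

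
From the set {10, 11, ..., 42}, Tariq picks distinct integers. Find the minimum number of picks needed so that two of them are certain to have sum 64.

A set avoiding the sum 64 can contain at most one of each pair {x, 64−x}, plus the 13 elements whose complement lies outside the range or equal to its own complement.
The integers 10, …, 32 (23 of them) are such a set: any two sum to at least 10+11 = 21 and at most 31+32 = 63 < 64.
Any 24th integer completes one of the 10 pairs, so 24 choices force a sum of 64.

24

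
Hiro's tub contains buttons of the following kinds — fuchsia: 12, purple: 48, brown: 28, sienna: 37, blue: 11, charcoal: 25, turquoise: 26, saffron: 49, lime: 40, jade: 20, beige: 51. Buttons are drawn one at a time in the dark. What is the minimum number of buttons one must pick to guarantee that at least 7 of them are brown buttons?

326

In the worst case for collecting brown buttons, every non-brown button comes out first.
There are 12 + 48 + 37 + 11 + 25 + 26 + 49 + 40 + 20 + 51 = 319 non-brown buttons altogether.
After those, each further button must be brown, so 319 + 7 = 326 draws guarantee 7 brown buttons.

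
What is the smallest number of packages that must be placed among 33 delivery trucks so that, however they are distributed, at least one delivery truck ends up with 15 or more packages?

With 462 packages one could put exactly 14 in each of the 33 delivery trucks, and no delivery truck would reach 15.
By the pigeonhole principle, one more package must land in a delivery truck that already has 14, giving it 15.
So 33 × 14 + 1 = 463 packages are required.

463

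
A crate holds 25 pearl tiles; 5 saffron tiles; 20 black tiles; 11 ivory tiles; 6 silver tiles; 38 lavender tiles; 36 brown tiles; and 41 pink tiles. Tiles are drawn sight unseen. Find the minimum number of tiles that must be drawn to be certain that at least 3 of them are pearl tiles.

In the worst case for collecting pearl tiles, every non-pearl tile comes out first.
There are 5 + 20 + 11 + 6 + 38 + 36 + 41 = 157 non-pearl tiles altogether.
After those, each further tile must be pearl, so 157 + 3 = 160 draws guarantee 3 pearl tiles.

160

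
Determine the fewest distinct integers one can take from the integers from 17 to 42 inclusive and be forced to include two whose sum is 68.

Two chosen integers sum to 68 exactly when both halves of some pair {x, 68−x} with 26 ≤ x ≤ 68−x ≤ 42 are chosen — 8 such pairs.
The remaining 10 elements (those with no distinct partner in range) can never complete a 68-sum, so the worst case takes all of them and one from each pair: 10 + 8 = 18.
By the pigeonhole principle, the 19th integer has to be the second member of some pair, so 18 + 1 = 19.

19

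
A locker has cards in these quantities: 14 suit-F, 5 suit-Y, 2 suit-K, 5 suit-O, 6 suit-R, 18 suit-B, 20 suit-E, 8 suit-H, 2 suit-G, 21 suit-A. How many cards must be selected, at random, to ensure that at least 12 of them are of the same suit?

An adversary could hand out at most 11 cards per suit (6 suits run out sooner): 11 + 5 + 2 + 5 + 6 + 11 + 11 + 8 + 2 + 11 = 72 cards and still no suit has 12.
One more card lands in a suit already at 11, so 73 draws are enough and 72 are not.

73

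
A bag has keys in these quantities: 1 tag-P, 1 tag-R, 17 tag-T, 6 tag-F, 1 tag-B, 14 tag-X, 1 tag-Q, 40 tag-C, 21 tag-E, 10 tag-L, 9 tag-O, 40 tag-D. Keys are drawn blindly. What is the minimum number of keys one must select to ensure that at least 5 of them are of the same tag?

37

By the pigeonhole principle, put each drawn key into a box by tag. The largest draw with every box below 5 takes min(count, 4) from each tag; tags with fewer than 4 contribute all they have.
Σ min(cᵢ, 4) = 1 + 1 + 4 + 4 + 1 + 4 + 1 + 4 + 4 + 4 + 4 + 4 = 36.
Draw number 36 + 1 = 37 must push one box to 5.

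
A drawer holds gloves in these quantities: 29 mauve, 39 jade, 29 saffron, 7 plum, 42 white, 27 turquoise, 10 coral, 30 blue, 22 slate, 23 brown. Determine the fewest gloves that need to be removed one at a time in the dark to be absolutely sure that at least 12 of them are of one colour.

The 10 colours are the holes; the gloves drawn are the pigeons.
To avoid 12 of any one colour, the worst case takes at most 11 of each colour, or every glove of a colour that has fewer than 11.
That gives 11 + 11 + 11 + 7 + 11 + 11 + 10 + 11 + 11 + 11 = 105 gloves with no colour reaching 12.
The next glove forces some colour to 12, so 105 + 1 = 106.

106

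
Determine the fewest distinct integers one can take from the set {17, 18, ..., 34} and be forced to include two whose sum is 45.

A set avoiding the sum 45 can contain at most one of each pair {x, 45−x}, plus the 6 elements whose complement lies outside the range.
The integers 23, …, 34 (12 of them) are such a set: any two sum to at least 23+24 = 47 > 45.
Any 13th integer completes one of the 6 pairs, so 13 choices force a sum of 45.

13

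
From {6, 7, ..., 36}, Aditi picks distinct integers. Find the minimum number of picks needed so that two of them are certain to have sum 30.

23

Group the elements by complementary pair {x, 30−x}: {6,24}, {7,23}, {8,22}, …, giving 9 two-element pairs, the single value 15 (it cannot pair with itself since the integers are distinct), and 12 integers whose partner 30−x falls outside [6,36].
By the pigeonhole principle, treating each of those 22 groups as a pigeonhole, one can pick one integer per group — 22 integers — with no two summing to 30.
The 23rd integer lands in an occupied pair, forcing a sum of 30.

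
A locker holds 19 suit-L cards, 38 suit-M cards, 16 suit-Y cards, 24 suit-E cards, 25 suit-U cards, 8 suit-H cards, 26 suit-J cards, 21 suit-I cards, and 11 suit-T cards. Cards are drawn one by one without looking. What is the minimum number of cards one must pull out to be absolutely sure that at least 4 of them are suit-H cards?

184

In the worst case for collecting suit-H cards, every non-suit-H card comes out first.
There are 19 + 38 + 16 + 24 + 25 + 26 + 21 + 11 = 180 non-suit-H cards altogether.
After those, each further card must be suit-H, so 180 + 4 = 184 draws guarantee 4 suit-H cards.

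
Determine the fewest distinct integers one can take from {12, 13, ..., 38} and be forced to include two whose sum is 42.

19

Two chosen integers sum to 42 exactly when both halves of some pair {x, 42−x} with 12 ≤ x ≤ 42−x ≤ 30 are chosen — 9 such pairs.
The remaining 9 elements (those with no distinct partner in range) can never complete a 42-sum, so the worst case takes all of them and one from each pair: 9 + 9 = 18.
Pigeonhole: the 19th integer has to be the second member of some pair, so 18 + 1 = 19.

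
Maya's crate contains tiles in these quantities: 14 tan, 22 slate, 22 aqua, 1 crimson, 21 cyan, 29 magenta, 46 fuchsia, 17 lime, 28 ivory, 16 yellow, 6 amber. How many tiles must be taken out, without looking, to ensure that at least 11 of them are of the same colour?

98

By pigeonhole, the 11 colours are the holes; the tiles drawn are the pigeons.
To avoid 11 of any one colour, the worst case takes at most 10 of each colour, or every tile of a colour that has fewer than 10.
That gives 10 + 10 + 10 + 1 + 10 + 10 + 10 + 10 + 10 + 10 + 6 = 97 tiles with no colour reaching 11.
The next tile forces some colour to 11, so 97 + 1 = 98.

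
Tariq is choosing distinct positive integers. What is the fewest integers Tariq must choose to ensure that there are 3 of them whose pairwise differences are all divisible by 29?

Integers whose pairwise differences are multiples of 29 are exactly those sharing a remainder mod 29. By pigeonhole, the 29 residue classes mod 29 are the pigeonholes.
With 58 integers one could put 2 in each residue class and have no class reach 3.
The 59th integer pushes some class to 3, so 29·2 + 1 = 59.

59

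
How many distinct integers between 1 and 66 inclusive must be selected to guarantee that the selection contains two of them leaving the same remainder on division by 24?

By pigeonhole, the 24 residue classes mod 24 are the pigeonholes.
With 24 integers one could put 1 in each residue class and have no class reach 2.
The 25th integer pushes some class to 2, so 24·1 + 1 = 25.

25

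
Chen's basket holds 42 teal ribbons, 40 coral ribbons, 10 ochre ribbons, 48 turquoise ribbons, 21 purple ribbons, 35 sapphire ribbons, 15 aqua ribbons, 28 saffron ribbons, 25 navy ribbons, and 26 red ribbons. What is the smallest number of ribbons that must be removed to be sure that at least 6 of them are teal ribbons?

In the worst case for collecting teal ribbons, every non-teal ribbon comes out first.
There are 40 + 10 + 48 + 21 + 35 + 15 + 28 + 25 + 26 = 248 non-teal ribbons altogether.
After those, each further ribbon must be teal, so 248 + 6 = 254 draws guarantee 6 teal ribbons.

254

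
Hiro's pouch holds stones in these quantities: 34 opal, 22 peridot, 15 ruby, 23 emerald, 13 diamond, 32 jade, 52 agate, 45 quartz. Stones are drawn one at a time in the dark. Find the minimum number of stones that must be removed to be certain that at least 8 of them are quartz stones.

199

In the worst case for collecting quartz stones, every non-quartz stone comes out first.
There are 34 + 22 + 15 + 23 + 13 + 32 + 52 = 191 non-quartz stones altogether.
After those, each further stone must be quartz, so 191 + 8 = 199 draws guarantee 8 quartz stones.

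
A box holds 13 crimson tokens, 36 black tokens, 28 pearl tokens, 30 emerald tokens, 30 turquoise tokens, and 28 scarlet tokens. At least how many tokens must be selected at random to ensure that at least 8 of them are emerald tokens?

In the worst case for collecting emerald tokens, every non-emerald token comes out first.
There are 13 + 36 + 28 + 30 + 28 = 135 non-emerald tokens altogether.
After those, each further token must be emerald, so 135 + 8 = 143 draws guarantee 8 emerald tokens.

143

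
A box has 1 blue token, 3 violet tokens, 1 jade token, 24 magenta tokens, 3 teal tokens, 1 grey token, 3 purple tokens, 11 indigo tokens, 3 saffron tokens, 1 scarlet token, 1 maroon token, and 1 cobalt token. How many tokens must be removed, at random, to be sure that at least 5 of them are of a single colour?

An adversary could hand out at most 4 tokens per colour (10 colours run out sooner): 1 + 3 + 1 + 4 + 3 + 1 + 3 + 4 + 3 + 1 + 1 + 1 = 26 tokens and still no colour has 5.
One more token lands in a colour already at 4, so 27 draws are enough and 26 are not.

27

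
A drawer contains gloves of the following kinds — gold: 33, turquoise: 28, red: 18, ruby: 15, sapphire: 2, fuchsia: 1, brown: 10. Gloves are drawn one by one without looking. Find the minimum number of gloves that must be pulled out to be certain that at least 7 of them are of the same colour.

Put each drawn glove into a box by colour. The largest draw with every box below 7 takes min(count, 6) from each colour; colours with fewer than 6 contribute all they have.
Σ min(cᵢ, 6) = 6 + 6 + 6 + 6 + 2 + 1 + 6 = 33.
Draw number 33 + 1 = 34 must push one box to 7.

34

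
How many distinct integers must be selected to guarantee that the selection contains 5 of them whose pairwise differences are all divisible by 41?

165

Integers whose pairwise differences are multiples of 41 are exactly those sharing a remainder mod 41. Pigeonhole: the 41 residue classes mod 41 are the pigeonholes.
With 164 integers one could put 4 in each residue class and have no class reach 5.
The 165th integer pushes some class to 5, so 41·4 + 1 = 165.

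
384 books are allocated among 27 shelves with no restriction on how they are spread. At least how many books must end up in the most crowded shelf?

15

The 27 shelves are the holes and the 384 books are the pigeons.
If every shelf held at most 14 books, the total would be at most 27 × 14 = 378, which is less than 384.
So some shelf holds at least ⌈384/27⌉ = 15 books.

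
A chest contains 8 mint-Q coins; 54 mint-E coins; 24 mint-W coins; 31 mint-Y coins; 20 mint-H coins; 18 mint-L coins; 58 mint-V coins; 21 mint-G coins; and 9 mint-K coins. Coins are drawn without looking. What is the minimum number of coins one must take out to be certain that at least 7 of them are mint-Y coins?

219

In the worst case for collecting mint-Y coins, every non-mint-Y coin comes out first.
There are 8 + 54 + 24 + 20 + 18 + 58 + 21 + 9 = 212 non-mint-Y coins altogether.
After those, each further coin must be mint-Y, so 212 + 7 = 219 draws guarantee 7 mint-Y coins.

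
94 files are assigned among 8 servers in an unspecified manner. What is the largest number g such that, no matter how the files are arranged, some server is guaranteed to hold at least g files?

The 8 servers are the holes and the 94 files are the pigeons.
If every server held at most 11 files, the total would be at most 8 × 11 = 88, which is less than 94.
So some server holds at least ⌈94/8⌉ = 12 files.

12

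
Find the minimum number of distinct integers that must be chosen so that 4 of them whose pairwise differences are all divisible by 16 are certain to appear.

49

Integers whose pairwise differences are multiples of 16 are exactly those sharing a remainder mod 16. The 16 residue classes mod 16 are the pigeonholes.
With 48 integers one could put 3 in each residue class and have no class reach 4.
The 49th integer pushes some class to 4, so 16·3 + 1 = 49.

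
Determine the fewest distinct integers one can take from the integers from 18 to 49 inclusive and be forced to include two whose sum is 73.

A set avoiding the sum 73 can contain at most one of each pair {x, 73−x}, plus the 6 elements whose complement lies outside the range.
The integers 18, …, 36 (19 of them) are such a set: any two sum to at least 18+19 = 37 and at most 35+36 = 71 < 73.
Any 20th integer completes one of the 13 pairs, so 20 choices force a sum of 73.

20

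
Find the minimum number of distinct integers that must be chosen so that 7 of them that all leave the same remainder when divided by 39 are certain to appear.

By the pigeonhole principle, the 39 residue classes mod 39 are the pigeonholes.
With 234 integers one could put 6 in each residue class and have no class reach 7.
The 235th integer pushes some class to 7, so 39·6 + 1 = 235.

235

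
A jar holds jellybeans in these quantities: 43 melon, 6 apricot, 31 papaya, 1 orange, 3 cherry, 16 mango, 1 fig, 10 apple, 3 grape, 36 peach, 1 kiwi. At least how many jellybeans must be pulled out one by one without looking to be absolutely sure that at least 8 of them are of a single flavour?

The 11 flavours are the holes; the jellybeans drawn are the pigeons.
To avoid 8 of any one flavour, the worst case takes at most 7 of each flavour, or every jellybean of a flavour that has fewer than 7.
That gives 7 + 6 + 7 + 1 + 3 + 7 + 1 + 7 + 3 + 7 + 1 = 50 jellybeans with no flavour reaching 8.
The next jellybean forces some flavour to 8, so 50 + 1 = 51.

51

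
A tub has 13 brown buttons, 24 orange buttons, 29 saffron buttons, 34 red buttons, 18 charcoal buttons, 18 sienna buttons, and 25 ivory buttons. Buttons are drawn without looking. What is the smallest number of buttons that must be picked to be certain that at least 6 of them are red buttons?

133

In the worst case for collecting red buttons, every non-red button comes out first.
There are 13 + 24 + 29 + 18 + 18 + 25 = 127 non-red buttons altogether.
After those, each further button must be red, so 127 + 6 = 133 draws guarantee 6 red buttons.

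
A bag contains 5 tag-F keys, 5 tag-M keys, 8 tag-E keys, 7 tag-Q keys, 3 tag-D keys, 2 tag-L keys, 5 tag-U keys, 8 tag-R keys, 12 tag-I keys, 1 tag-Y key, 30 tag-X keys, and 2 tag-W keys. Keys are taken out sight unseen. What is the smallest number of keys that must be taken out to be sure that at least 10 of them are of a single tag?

65

Pigeonhole: put each drawn key into a box by tag. The largest draw with every box below 10 takes min(count, 9) from each tag; tags with fewer than 9 contribute all they have.
Σ min(cᵢ, 9) = 5 + 5 + 8 + 7 + 3 + 2 + 5 + 8 + 9 + 1 + 9 + 2 = 64.
Draw number 64 + 1 = 65 must push one box to 10.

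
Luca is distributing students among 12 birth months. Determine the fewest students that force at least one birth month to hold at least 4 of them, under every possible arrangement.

37

With 36 students one could put exactly 3 in each of the 12 birth months, and no birth month would reach 4.
By the pigeonhole principle, one more student must land in a birth month that already has 3, giving it 4.
So 12 × 3 + 1 = 37 students are required.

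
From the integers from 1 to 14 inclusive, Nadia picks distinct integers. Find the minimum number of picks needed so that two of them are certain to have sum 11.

10

A set avoiding the sum 11 can contain at most one of each pair {x, 11−x}, plus the 4 elements whose complement lies outside the range.
The integers 6, …, 14 (9 of them) are such a set: any two sum to at least 6+7 = 13 > 11.
Any 10th integer completes one of the 5 pairs, so 10 choices force a sum of 11.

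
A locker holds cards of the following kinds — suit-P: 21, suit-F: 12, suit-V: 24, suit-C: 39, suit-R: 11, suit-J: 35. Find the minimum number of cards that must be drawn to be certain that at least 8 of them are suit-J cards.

115

In the worst case for collecting suit-J cards, every non-suit-J card comes out first.
There are 21 + 12 + 24 + 39 + 11 = 107 non-suit-J cards altogether.
After those, each further card must be suit-J, so 107 + 8 = 115 draws guarantee 8 suit-J cards.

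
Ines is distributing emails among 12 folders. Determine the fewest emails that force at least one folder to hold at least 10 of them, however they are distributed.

With 108 emails one could put exactly 9 in each of the 12 folders, and no folder would reach 10.
By pigeonhole, one more email must land in a folder that already has 9, giving it 10.
So 12 × 9 + 1 = 109 emails are required.

109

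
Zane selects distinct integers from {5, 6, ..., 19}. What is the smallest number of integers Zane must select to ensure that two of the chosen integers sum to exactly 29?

Two chosen integers sum to 29 exactly when both halves of some pair {x, 29−x} with 10 ≤ x ≤ 29−x ≤ 19 are chosen — 5 such pairs.
The remaining 5 elements (those with no distinct partner in range) can never complete a 29-sum, so the worst case takes all of them and one from each pair: 5 + 5 = 10.
Pigeonhole: the 11th integer has to be the second member of some pair, so 10 + 1 = 11.

11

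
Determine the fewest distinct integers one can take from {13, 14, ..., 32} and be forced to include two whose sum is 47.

Group the elements by complementary pair {x, 47−x}: {15,32}, {16,31}, {17,30}, …, giving 9 two-element pairs and 2 integers whose partner 47−x falls outside [13,32].
By pigeonhole, treating each of those 11 groups as a pigeonhole, one can pick one integer per group — 11 integers — with no two summing to 47.
The 12th integer lands in an occupied pair, forcing a sum of 47.

12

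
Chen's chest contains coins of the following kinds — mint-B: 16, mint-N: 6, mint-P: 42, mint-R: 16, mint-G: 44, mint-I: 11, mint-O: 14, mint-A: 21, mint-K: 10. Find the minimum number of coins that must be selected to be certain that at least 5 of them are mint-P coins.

143

In the worst case for collecting mint-P coins, every non-mint-P coin comes out first.
There are 16 + 6 + 16 + 44 + 11 + 14 + 21 + 10 = 138 non-mint-P coins altogether.
After those, each further coin must be mint-P, so 138 + 5 = 143 draws guarantee 5 mint-P coins.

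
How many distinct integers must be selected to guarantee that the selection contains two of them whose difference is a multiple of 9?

Integers whose pairwise differences are multiples of 9 are exactly those sharing a remainder mod 9. By the pigeonhole principle, the 9 residue classes mod 9 are the pigeonholes.
With 9 integers one could put 1 in each residue class and have no class reach 2.
The 10th integer pushes some class to 2, so 9·1 + 1 = 10.

10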